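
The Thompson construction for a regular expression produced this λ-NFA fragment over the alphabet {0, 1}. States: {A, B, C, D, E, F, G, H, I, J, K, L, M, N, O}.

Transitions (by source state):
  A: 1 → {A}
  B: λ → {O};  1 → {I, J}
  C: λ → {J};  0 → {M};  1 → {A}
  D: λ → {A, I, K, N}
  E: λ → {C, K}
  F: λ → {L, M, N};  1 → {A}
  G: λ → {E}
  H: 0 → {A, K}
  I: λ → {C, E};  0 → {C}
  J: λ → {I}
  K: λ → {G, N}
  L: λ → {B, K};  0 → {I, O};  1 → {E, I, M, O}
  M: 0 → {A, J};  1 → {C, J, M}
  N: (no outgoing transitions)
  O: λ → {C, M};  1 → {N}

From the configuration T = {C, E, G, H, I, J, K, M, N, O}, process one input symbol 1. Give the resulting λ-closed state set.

C on 1 → {A}.
M on 1 → {C, J, M}.
O on 1 → {N}.
No 1-transition from E, G, H, I, J, K, N.
Union after reading 1: {A, C, J, M, N}.
Now take the λ-closure:
From J via λ: add I.
From I via λ: add E.
From E via λ: add K.
From K via λ: add G.
No new states can be added; the closed set is {A, C, E, G, I, J, K, M, N}.

{A, C, E, G, I, J, K, M, N}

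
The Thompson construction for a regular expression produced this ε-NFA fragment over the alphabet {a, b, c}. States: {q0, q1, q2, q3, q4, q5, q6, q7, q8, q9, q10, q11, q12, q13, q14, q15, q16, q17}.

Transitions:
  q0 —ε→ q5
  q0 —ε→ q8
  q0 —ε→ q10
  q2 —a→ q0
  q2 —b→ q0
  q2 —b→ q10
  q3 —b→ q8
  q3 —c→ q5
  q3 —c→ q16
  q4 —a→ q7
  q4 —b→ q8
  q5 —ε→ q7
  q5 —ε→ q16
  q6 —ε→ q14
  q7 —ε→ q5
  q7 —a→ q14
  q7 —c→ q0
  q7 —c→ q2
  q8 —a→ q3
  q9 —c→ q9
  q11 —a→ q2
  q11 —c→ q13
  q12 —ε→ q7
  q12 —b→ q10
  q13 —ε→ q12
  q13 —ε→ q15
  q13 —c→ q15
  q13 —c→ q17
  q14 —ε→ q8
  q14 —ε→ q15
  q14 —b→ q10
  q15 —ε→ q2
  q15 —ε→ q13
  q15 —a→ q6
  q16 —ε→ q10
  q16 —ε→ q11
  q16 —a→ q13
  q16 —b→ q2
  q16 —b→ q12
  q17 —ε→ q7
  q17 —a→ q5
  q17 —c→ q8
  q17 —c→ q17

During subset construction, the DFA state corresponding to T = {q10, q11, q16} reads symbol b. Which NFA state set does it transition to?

{q2, q5, q7, q10, q11, q12, q16}

q16 on b → {q2, q12}.
No b-transition from q10, q11.
Union after reading b: {q2, q12}.
Now take the ε-closure:
From q12 via ε: add q7.
From q7 via ε: add q5.
From q5 via ε: add q16.
From q16 via ε: add q10, q11.
No new states can be added; the closed set is {q2, q5, q7, q10, q11, q12, q16}.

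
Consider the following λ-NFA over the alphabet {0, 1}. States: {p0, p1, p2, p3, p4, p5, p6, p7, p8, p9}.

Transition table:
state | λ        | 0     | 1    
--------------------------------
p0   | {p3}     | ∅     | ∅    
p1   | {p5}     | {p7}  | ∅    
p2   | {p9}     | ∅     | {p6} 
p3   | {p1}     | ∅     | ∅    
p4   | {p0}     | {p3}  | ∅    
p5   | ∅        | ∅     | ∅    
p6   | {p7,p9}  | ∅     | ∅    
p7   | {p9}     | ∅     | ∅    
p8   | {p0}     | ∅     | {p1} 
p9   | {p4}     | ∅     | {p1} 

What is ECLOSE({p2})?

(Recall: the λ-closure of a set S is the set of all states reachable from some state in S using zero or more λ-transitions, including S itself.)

{p0, p1, p2, p3, p4, p5, p9}

Start with {p2}.
From p2 via λ: add p9.
From p9 via λ: add p4.
From p4 via λ: add p0.
From p0 via λ: add p3.
From p3 via λ: add p1.
From p1 via λ: add p5.
No new states can be added; the closed set is {p0, p1, p2, p3, p4, p5, p9}.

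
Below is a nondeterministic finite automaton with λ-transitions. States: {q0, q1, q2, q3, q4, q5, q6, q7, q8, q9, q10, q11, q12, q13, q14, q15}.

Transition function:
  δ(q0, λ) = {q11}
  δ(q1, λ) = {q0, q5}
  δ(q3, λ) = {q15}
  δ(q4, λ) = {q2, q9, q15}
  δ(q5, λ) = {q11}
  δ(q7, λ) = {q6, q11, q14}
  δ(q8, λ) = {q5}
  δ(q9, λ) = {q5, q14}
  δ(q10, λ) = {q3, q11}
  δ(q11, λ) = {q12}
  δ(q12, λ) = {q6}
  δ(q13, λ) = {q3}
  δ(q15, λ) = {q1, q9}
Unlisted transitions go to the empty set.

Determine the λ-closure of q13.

Start with {q13}.
From q13 via λ: add q3.
From q3 via λ: add q15.
From q15 via λ: add q1, q9.
From q1 via λ: add q0, q5.
From q9 via λ: add q14.
From q0 via λ: add q11.
From q11 via λ: add q12.
From q12 via λ: add q6.
No new states can be added; the closed set is {q0, q1, q3, q5, q6, q9, q11, q12, q13, q14, q15}.

{q0, q1, q3, q5, q6, q9, q11, q12, q13, q14, q15}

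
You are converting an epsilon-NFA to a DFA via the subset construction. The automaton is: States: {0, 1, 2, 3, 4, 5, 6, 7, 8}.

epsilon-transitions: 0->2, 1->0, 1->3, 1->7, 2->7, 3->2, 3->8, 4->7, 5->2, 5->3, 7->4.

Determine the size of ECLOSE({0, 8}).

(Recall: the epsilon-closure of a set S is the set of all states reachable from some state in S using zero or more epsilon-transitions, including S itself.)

Start with {0, 8}.
From 0 via epsilon: add 2.
From 2 via epsilon: add 7.
From 7 via epsilon: add 4.
epsilon-closure = {0, 2, 4, 7, 8}, which has 5 states.

5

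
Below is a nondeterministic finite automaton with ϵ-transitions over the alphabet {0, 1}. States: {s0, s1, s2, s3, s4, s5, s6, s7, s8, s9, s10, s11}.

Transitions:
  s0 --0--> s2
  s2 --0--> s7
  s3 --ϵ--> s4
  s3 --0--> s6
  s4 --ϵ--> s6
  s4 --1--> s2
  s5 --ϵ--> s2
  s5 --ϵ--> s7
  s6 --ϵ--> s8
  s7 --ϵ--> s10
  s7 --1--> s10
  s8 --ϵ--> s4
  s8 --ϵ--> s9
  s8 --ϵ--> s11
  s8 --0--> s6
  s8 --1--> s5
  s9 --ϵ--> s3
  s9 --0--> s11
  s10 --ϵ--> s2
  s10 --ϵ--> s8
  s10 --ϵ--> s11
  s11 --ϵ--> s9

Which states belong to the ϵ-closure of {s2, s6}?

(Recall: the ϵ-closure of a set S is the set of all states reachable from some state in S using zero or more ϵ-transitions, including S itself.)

{s2, s3, s4, s6, s8, s9, s11}

Start with {s2, s6}.
From s6 via ϵ: add s8.
From s8 via ϵ: add s4, s9, s11.
From s9 via ϵ: add s3.
No new states can be added; the closed set is {s2, s3, s4, s6, s8, s9, s11}.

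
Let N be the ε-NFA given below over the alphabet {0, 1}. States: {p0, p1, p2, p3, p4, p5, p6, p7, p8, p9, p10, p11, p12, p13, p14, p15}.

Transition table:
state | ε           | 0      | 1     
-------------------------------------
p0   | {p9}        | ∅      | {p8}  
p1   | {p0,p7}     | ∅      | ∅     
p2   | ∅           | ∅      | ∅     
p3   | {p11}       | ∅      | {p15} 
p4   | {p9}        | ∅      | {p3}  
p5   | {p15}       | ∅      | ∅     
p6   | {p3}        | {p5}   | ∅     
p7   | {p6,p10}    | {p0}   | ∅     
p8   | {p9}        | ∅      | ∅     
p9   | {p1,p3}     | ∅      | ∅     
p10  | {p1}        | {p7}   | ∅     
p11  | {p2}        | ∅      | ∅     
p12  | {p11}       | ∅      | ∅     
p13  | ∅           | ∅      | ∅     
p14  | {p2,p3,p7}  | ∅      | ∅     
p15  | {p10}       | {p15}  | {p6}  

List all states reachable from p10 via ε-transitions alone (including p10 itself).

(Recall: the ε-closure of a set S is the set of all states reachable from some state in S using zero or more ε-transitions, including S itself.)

Start with {p10}.
From p10 via ε: add p1.
From p1 via ε: add p0, p7.
From p0 via ε: add p9.
From p7 via ε: add p6.
From p6 via ε: add p3.
From p3 via ε: add p11.
From p11 via ε: add p2.
No new states can be added; the closed set is {p0, p1, p2, p3, p6, p7, p9, p10, p11}.

{p0, p1, p2, p3, p6, p7, p9, p10, p11}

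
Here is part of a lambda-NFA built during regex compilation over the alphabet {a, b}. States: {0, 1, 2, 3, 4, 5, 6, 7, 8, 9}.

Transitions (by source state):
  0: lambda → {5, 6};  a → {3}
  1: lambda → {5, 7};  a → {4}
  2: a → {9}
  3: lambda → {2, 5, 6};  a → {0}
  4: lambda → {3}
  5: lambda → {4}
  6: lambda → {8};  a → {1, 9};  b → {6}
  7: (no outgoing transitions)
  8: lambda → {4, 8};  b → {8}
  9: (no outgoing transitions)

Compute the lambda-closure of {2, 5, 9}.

{2, 3, 4, 5, 6, 8, 9}

Start with {2, 5, 9}.
From 5 via lambda: add 4.
From 4 via lambda: add 3.
From 3 via lambda: add 6.
From 6 via lambda: add 8.
No new states can be added; the closed set is {2, 3, 4, 5, 6, 8, 9}.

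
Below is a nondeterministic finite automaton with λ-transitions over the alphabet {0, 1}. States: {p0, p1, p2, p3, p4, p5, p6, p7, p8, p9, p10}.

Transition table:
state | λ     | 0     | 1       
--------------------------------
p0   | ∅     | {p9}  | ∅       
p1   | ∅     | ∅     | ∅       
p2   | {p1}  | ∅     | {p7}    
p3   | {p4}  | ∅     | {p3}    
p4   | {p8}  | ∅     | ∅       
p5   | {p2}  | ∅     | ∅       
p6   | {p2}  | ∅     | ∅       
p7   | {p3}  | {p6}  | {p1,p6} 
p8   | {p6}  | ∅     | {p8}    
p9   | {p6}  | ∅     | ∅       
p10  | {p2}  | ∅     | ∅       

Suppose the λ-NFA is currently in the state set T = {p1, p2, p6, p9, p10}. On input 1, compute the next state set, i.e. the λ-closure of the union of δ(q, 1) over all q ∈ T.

{p1, p2, p3, p4, p6, p7, p8}

p2 on 1 → {p7}.
No 1-transition from p1, p6, p9, p10.
Union after reading 1: {p7}.
Now take the λ-closure:
From p7 via λ: add p3.
From p3 via λ: add p4.
From p4 via λ: add p8.
From p8 via λ: add p6.
From p6 via λ: add p2.
From p2 via λ: add p1.
No new states can be added; the closed set is {p1, p2, p3, p4, p6, p7, p8}.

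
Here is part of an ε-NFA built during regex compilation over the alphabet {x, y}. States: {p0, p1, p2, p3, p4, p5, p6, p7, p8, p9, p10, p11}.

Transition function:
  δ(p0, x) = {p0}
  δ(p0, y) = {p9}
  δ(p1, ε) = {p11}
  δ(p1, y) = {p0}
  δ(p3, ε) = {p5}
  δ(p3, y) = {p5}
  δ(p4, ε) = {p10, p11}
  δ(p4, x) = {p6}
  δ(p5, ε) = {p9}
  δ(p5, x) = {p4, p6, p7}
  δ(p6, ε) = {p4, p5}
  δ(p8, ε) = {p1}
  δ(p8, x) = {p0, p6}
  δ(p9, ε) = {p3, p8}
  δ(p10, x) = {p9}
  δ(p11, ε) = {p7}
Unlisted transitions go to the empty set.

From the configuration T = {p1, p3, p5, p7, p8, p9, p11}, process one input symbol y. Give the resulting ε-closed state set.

{p0, p1, p3, p5, p7, p8, p9, p11}

p1 on y → {p0}.
p3 on y → {p5}.
No y-transition from p5, p7, p8, p9, p11.
Union after reading y: {p0, p5}.
Now take the ε-closure:
From p5 via ε: add p9.
From p9 via ε: add p3, p8.
From p8 via ε: add p1.
From p1 via ε: add p11.
From p11 via ε: add p7.
No new states can be added; the closed set is {p0, p1, p3, p5, p7, p8, p9, p11}.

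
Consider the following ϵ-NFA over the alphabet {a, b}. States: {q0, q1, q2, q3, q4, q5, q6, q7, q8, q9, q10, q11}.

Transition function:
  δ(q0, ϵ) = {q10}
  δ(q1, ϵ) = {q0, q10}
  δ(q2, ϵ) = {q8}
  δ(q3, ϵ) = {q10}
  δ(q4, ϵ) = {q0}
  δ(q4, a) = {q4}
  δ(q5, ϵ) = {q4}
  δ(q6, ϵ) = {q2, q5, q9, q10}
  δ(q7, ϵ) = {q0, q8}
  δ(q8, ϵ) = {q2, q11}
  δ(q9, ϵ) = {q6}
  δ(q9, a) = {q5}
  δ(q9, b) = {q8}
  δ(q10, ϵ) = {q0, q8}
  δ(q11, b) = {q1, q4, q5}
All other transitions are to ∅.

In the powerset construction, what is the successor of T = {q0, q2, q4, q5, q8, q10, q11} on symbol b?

{q0, q1, q2, q4, q5, q8, q10, q11}

q11 on b → {q1, q4, q5}.
No b-transition from q0, q2, q4, q5, q8, q10.
Union after reading b: {q1, q4, q5}.
Now take the ϵ-closure:
From q1 via ϵ: add q0, q10.
From q10 via ϵ: add q8.
From q8 via ϵ: add q2, q11.
No new states can be added; the closed set is {q0, q1, q2, q4, q5, q8, q10, q11}.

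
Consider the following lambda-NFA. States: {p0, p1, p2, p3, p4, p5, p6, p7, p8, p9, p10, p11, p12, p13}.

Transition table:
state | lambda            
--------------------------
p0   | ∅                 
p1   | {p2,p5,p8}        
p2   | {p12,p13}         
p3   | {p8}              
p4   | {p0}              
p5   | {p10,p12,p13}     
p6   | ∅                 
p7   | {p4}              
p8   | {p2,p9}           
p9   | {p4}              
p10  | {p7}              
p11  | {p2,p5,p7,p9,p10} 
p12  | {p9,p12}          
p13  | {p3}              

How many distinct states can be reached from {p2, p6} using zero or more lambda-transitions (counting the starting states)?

9

Start with {p2, p6}.
From p2 via lambda: add p12, p13.
From p12 via lambda: add p9.
From p13 via lambda: add p3.
From p3 via lambda: add p8.
From p9 via lambda: add p4.
From p4 via lambda: add p0.
lambda-closure = {p0, p2, p3, p4, p6, p8, p9, p12, p13}, which has 9 states.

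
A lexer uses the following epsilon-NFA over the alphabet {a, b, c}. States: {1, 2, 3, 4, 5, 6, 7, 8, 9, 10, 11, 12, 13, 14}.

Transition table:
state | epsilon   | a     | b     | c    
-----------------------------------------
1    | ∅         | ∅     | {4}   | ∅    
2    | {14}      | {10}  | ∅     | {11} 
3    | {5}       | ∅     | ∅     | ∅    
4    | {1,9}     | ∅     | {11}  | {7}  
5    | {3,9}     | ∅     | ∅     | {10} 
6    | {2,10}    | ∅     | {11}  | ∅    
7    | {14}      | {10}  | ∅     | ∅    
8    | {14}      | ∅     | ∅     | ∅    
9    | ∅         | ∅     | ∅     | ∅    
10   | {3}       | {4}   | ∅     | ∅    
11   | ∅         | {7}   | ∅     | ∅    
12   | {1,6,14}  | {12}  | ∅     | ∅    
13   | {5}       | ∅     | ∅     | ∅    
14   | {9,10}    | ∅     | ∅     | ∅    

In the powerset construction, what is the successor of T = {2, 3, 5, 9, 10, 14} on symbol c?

{3, 5, 9, 10, 11}

2 on c → {11}.
5 on c → {10}.
No c-transition from 3, 9, 10, 14.
Union after reading c: {10, 11}.
Now take the epsilon-closure:
From 10 via epsilon: add 3.
From 3 via epsilon: add 5.
From 5 via epsilon: add 9.
No new states can be added; the closed set is {3, 5, 9, 10, 11}.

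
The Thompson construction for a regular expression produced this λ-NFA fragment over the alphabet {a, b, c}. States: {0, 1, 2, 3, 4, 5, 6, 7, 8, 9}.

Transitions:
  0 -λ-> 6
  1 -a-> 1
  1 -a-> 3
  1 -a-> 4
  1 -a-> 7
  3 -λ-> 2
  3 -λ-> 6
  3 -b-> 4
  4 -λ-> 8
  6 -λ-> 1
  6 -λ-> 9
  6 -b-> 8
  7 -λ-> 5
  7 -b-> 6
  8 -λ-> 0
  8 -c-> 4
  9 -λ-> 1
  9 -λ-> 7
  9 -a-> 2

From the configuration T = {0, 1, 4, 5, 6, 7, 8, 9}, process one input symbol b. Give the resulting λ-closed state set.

{0, 1, 5, 6, 7, 8, 9}

6 on b → {8}.
7 on b → {6}.
No b-transition from 0, 1, 4, 5, 8, 9.
Union after reading b: {6, 8}.
Now take the λ-closure:
From 6 via λ: add 1, 9.
From 8 via λ: add 0.
From 9 via λ: add 7.
From 7 via λ: add 5.
No new states can be added; the closed set is {0, 1, 5, 6, 7, 8, 9}.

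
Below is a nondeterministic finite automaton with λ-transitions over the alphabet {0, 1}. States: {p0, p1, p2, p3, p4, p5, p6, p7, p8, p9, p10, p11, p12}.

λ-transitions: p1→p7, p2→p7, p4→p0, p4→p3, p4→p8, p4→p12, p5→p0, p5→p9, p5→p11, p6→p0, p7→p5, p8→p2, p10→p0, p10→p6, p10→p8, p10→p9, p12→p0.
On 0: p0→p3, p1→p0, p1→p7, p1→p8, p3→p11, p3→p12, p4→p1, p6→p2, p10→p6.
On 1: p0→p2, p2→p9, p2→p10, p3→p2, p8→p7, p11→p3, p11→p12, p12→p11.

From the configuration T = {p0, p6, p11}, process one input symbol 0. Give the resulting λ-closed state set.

p0 on 0 → {p3}.
p6 on 0 → {p2}.
No 0-transition from p11.
Union after reading 0: {p2, p3}.
Now take the λ-closure:
From p2 via λ: add p7.
From p7 via λ: add p5.
From p5 via λ: add p0, p9, p11.
No new states can be added; the closed set is {p0, p2, p3, p5, p7, p9, p11}.

{p0, p2, p3, p5, p7, p9, p11}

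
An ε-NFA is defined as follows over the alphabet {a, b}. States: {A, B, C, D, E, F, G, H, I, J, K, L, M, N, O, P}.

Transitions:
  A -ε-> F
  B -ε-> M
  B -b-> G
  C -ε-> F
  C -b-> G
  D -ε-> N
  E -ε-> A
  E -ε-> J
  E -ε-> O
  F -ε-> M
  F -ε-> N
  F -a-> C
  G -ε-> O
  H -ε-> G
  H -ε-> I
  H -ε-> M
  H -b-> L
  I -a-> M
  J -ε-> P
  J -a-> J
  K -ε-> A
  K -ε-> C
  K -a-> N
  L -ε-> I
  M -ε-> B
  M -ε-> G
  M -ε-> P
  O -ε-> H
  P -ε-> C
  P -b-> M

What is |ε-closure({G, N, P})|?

10

Start with {G, N, P}.
From G via ε: add O.
From P via ε: add C.
From C via ε: add F.
From O via ε: add H.
From F via ε: add M.
From H via ε: add I.
From M via ε: add B.
ε-closure = {B, C, F, G, H, I, M, N, O, P}, which has 10 states.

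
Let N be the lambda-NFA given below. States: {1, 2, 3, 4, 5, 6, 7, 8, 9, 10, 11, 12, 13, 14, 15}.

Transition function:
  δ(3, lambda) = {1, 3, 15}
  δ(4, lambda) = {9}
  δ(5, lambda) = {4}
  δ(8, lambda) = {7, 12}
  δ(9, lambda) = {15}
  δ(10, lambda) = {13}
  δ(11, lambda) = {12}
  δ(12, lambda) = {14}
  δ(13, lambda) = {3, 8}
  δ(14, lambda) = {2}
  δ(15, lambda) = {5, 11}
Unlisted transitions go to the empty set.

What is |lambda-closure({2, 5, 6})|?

9

Start with {2, 5, 6}.
From 5 via lambda: add 4.
From 4 via lambda: add 9.
From 9 via lambda: add 15.
From 15 via lambda: add 11.
From 11 via lambda: add 12.
From 12 via lambda: add 14.
lambda-closure = {2, 4, 5, 6, 9, 11, 12, 14, 15}, which has 9 states.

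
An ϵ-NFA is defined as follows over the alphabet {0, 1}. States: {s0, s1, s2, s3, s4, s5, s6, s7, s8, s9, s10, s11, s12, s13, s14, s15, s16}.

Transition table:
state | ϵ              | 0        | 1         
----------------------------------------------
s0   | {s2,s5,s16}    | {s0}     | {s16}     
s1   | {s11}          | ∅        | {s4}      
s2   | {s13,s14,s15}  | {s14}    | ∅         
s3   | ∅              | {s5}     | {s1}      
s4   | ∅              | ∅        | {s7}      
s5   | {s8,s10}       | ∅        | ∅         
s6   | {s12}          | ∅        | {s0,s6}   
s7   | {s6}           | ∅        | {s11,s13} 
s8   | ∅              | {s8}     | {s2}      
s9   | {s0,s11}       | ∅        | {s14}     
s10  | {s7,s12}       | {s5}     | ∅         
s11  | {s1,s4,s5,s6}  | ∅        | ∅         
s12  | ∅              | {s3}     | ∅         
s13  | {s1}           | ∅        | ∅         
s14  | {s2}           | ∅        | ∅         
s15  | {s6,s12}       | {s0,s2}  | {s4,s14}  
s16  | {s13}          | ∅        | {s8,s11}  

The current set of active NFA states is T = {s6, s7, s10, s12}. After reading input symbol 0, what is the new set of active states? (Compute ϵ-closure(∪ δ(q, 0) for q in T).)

{s3, s5, s6, s7, s8, s10, s12}

s10 on 0 → {s5}.
s12 on 0 → {s3}.
No 0-transition from s6, s7.
Union after reading 0: {s3, s5}.
Now take the ϵ-closure:
From s5 via ϵ: add s8, s10.
From s10 via ϵ: add s7, s12.
From s7 via ϵ: add s6.
No new states can be added; the closed set is {s3, s5, s6, s7, s8, s10, s12}.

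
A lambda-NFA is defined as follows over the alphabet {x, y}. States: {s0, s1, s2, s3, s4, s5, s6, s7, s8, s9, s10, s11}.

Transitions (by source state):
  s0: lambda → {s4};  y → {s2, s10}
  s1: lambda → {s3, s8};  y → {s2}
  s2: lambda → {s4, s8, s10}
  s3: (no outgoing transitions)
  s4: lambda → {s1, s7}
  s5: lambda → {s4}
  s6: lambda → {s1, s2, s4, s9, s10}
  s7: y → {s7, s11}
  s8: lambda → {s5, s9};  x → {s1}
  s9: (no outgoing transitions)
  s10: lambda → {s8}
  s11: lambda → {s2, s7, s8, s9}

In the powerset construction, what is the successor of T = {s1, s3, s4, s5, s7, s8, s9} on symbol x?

s8 on x → {s1}.
No x-transition from s1, s3, s4, s5, s7, s9.
Union after reading x: {s1}.
Now take the lambda-closure:
From s1 via lambda: add s3, s8.
From s8 via lambda: add s5, s9.
From s5 via lambda: add s4.
From s4 via lambda: add s7.
No new states can be added; the closed set is {s1, s3, s4, s5, s7, s8, s9}.

{s1, s3, s4, s5, s7, s8, s9}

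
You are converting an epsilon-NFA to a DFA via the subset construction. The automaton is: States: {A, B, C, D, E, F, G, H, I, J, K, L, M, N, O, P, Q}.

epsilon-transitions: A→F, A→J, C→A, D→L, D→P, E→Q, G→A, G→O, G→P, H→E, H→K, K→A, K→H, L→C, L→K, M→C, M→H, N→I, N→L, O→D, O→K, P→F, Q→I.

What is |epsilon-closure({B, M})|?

11

Start with {B, M}.
From M via epsilon: add C, H.
From C via epsilon: add A.
From H via epsilon: add E, K.
From A via epsilon: add F, J.
From E via epsilon: add Q.
From Q via epsilon: add I.
epsilon-closure = {A, B, C, E, F, H, I, J, K, M, Q}, which has 11 states.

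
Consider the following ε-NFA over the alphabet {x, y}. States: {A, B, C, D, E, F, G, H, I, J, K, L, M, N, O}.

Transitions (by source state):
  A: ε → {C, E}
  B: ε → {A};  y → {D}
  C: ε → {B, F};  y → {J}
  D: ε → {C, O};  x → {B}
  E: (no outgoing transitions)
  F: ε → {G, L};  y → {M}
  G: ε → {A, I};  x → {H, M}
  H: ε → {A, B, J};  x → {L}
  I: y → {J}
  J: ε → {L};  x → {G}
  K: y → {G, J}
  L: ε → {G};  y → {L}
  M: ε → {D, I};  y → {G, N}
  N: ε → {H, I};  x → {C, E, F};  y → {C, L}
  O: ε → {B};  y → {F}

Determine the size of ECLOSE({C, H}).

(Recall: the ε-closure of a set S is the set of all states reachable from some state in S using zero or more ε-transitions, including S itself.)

10

Start with {C, H}.
From C via ε: add B, F.
From H via ε: add A, J.
From A via ε: add E.
From F via ε: add G, L.
From G via ε: add I.
ε-closure = {A, B, C, E, F, G, H, I, J, L}, which has 10 states.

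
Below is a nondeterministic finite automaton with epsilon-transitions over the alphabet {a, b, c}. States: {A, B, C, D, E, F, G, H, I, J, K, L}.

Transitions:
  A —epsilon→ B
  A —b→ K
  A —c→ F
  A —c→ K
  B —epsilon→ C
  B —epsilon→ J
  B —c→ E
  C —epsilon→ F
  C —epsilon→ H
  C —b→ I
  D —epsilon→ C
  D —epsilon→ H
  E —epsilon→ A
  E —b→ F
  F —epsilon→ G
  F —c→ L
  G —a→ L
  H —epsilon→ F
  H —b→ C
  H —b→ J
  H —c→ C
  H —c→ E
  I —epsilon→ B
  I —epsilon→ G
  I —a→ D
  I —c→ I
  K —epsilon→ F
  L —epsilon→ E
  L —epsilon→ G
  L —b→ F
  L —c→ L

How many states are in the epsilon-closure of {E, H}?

8

Start with {E, H}.
From E via epsilon: add A.
From H via epsilon: add F.
From A via epsilon: add B.
From F via epsilon: add G.
From B via epsilon: add C, J.
epsilon-closure = {A, B, C, E, F, G, H, J}, which has 8 states.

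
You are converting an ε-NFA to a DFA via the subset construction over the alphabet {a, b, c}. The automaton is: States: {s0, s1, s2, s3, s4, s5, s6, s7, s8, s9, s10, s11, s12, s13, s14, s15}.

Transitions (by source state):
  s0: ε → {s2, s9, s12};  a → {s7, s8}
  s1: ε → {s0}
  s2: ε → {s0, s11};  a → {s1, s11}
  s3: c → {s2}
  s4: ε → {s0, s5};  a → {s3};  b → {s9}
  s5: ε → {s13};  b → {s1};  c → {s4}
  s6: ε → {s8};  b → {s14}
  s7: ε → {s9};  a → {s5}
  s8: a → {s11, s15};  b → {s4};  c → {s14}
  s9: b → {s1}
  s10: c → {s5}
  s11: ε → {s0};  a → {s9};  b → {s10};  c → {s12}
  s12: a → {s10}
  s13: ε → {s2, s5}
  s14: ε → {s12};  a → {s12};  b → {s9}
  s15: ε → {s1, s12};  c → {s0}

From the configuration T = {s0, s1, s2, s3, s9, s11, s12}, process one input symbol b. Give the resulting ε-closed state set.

{s0, s1, s2, s9, s10, s11, s12}

s9 on b → {s1}.
s11 on b → {s10}.
No b-transition from s0, s1, s2, s3, s12.
Union after reading b: {s1, s10}.
Now take the ε-closure:
From s1 via ε: add s0.
From s0 via ε: add s2, s9, s12.
From s2 via ε: add s11.
No new states can be added; the closed set is {s0, s1, s2, s9, s10, s11, s12}.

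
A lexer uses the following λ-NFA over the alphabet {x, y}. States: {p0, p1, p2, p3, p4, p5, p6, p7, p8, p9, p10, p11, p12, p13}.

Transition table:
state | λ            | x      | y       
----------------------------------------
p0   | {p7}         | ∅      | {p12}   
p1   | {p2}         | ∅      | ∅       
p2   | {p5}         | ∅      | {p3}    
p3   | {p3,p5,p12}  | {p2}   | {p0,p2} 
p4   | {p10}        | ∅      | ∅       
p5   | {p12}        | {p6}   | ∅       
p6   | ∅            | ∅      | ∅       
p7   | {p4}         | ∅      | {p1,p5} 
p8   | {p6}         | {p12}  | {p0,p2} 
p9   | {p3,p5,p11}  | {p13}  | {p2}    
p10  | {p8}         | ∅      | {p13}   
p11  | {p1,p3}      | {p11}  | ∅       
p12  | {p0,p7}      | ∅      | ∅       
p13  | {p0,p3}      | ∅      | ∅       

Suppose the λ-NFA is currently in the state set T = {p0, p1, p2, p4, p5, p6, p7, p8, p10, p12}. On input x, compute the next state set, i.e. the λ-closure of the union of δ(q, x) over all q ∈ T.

p5 on x → {p6}.
p8 on x → {p12}.
No x-transition from p0, p1, p2, p4, p6, p7, p10, p12.
Union after reading x: {p6, p12}.
Now take the λ-closure:
From p12 via λ: add p0, p7.
From p7 via λ: add p4.
From p4 via λ: add p10.
From p10 via λ: add p8.
No new states can be added; the closed set is {p0, p4, p6, p7, p8, p10, p12}.

{p0, p4, p6, p7, p8, p10, p12}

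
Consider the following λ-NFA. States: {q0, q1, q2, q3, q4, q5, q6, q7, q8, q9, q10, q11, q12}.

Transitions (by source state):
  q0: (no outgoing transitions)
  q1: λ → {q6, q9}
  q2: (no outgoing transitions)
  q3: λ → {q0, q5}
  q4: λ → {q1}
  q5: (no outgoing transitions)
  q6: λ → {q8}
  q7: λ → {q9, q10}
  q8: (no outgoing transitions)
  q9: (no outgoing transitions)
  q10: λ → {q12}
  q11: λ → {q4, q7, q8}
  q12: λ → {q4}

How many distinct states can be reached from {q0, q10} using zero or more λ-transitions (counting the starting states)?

Start with {q0, q10}.
From q10 via λ: add q12.
From q12 via λ: add q4.
From q4 via λ: add q1.
From q1 via λ: add q6, q9.
From q6 via λ: add q8.
λ-closure = {q0, q1, q4, q6, q8, q9, q10, q12}, which has 8 states.

8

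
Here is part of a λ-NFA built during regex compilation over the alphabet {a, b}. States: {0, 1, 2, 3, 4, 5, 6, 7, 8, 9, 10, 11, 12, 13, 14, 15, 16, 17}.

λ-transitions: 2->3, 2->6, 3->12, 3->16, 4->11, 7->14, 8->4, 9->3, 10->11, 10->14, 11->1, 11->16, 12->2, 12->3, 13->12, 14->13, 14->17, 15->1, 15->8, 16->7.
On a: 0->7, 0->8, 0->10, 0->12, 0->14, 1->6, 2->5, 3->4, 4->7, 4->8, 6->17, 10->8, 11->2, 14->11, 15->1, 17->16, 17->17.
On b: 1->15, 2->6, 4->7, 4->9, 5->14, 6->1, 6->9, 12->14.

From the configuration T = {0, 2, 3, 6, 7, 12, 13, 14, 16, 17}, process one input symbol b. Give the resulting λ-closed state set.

{1, 2, 3, 6, 7, 9, 12, 13, 14, 16, 17}

2 on b → {6}.
6 on b → {1, 9}.
12 on b → {14}.
No b-transition from 0, 3, 7, 13, 14, 16, 17.
Union after reading b: {1, 6, 9, 14}.
Now take the λ-closure:
From 9 via λ: add 3.
From 14 via λ: add 13, 17.
From 3 via λ: add 12, 16.
From 12 via λ: add 2.
From 16 via λ: add 7.
No new states can be added; the closed set is {1, 2, 3, 6, 7, 9, 12, 13, 14, 16, 17}.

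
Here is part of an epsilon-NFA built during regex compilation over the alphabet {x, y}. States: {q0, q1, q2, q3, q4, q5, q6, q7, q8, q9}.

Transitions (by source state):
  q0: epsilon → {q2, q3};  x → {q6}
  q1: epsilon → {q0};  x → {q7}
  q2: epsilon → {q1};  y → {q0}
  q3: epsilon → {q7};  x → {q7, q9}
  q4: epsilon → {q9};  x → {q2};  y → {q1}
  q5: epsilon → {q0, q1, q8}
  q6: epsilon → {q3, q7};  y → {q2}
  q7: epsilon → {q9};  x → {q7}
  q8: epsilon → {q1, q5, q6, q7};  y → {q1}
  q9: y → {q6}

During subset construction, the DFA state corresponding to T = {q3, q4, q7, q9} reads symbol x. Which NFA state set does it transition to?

{q0, q1, q2, q3, q7, q9}

q3 on x → {q7, q9}.
q4 on x → {q2}.
q7 on x → {q7}.
No x-transition from q9.
Union after reading x: {q2, q7, q9}.
Now take the epsilon-closure:
From q2 via epsilon: add q1.
From q1 via epsilon: add q0.
From q0 via epsilon: add q3.
No new states can be added; the closed set is {q0, q1, q2, q3, q7, q9}.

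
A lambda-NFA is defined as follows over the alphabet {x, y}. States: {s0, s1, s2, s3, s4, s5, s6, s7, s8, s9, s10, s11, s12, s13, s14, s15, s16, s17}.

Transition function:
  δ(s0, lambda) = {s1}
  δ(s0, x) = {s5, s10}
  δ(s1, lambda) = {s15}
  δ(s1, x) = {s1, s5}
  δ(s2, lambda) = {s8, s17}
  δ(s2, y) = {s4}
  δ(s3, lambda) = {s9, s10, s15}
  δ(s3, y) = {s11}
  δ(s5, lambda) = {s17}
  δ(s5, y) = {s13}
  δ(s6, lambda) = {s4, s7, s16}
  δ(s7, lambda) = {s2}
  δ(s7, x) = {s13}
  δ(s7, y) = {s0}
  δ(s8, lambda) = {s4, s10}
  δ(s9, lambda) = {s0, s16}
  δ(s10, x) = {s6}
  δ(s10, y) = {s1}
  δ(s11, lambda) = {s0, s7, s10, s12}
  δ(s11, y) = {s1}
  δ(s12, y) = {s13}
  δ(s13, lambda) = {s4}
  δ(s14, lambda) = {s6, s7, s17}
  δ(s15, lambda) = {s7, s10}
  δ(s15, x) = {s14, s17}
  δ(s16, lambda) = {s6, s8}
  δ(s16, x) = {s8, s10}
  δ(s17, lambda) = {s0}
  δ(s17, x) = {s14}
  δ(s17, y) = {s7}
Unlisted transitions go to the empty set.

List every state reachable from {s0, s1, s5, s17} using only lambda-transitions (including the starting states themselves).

{s0, s1, s2, s4, s5, s7, s8, s10, s15, s17}

Start with {s0, s1, s5, s17}.
From s1 via lambda: add s15.
From s15 via lambda: add s7, s10.
From s7 via lambda: add s2.
From s2 via lambda: add s8.
From s8 via lambda: add s4.
No new states can be added; the closed set is {s0, s1, s2, s4, s5, s7, s8, s10, s15, s17}.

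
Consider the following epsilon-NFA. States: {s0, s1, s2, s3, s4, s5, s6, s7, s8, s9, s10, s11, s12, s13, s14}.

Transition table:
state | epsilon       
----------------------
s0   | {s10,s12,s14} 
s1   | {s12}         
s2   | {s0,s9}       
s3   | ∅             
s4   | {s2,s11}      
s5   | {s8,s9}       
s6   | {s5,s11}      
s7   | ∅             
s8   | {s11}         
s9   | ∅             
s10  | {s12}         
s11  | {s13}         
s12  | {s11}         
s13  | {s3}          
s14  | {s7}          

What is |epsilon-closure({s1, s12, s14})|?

7

Start with {s1, s12, s14}.
From s12 via epsilon: add s11.
From s14 via epsilon: add s7.
From s11 via epsilon: add s13.
From s13 via epsilon: add s3.
epsilon-closure = {s1, s3, s7, s11, s12, s13, s14}, which has 7 states.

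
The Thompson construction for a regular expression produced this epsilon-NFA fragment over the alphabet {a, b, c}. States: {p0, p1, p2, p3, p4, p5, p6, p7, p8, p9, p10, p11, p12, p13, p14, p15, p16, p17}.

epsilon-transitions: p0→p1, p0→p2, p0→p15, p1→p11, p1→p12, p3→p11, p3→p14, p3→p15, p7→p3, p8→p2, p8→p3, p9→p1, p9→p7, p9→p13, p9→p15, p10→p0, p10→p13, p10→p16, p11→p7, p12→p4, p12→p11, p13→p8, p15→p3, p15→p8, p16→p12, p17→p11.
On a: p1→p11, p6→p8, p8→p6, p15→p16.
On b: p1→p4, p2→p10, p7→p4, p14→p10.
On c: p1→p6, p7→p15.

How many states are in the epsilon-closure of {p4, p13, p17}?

Start with {p4, p13, p17}.
From p13 via epsilon: add p8.
From p17 via epsilon: add p11.
From p8 via epsilon: add p2, p3.
From p11 via epsilon: add p7.
From p3 via epsilon: add p14, p15.
epsilon-closure = {p2, p3, p4, p7, p8, p11, p13, p14, p15, p17}, which has 10 states.

10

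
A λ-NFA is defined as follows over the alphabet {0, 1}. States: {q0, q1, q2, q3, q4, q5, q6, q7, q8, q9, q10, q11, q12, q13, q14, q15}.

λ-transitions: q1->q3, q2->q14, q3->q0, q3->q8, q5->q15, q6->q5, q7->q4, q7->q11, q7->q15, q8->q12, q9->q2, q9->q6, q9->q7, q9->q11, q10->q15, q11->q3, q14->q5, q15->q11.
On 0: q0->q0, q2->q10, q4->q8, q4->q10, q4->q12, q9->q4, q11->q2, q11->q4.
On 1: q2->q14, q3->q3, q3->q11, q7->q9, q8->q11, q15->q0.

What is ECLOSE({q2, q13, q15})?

Start with {q2, q13, q15}.
From q2 via λ: add q14.
From q15 via λ: add q11.
From q11 via λ: add q3.
From q14 via λ: add q5.
From q3 via λ: add q0, q8.
From q8 via λ: add q12.
No new states can be added; the closed set is {q0, q2, q3, q5, q8, q11, q12, q13, q14, q15}.

{q0, q2, q3, q5, q8, q11, q12, q13, q14, q15}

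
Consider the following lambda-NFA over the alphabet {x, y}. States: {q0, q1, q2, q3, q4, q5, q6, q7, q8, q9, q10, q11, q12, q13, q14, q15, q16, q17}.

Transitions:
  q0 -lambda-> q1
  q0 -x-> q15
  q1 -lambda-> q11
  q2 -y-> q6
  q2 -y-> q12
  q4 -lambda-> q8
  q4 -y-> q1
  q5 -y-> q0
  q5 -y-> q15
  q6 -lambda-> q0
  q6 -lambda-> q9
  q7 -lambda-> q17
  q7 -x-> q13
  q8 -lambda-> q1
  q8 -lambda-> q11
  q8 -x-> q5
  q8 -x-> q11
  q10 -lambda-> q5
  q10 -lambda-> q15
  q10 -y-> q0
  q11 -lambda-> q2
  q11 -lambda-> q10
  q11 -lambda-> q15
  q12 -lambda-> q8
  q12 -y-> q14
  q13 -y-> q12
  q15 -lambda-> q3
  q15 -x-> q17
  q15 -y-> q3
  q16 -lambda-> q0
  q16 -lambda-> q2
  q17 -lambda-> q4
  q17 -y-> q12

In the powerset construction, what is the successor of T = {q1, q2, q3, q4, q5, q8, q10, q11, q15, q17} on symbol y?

q2 on y → {q6, q12}.
q4 on y → {q1}.
q5 on y → {q0, q15}.
q10 on y → {q0}.
q15 on y → {q3}.
q17 on y → {q12}.
No y-transition from q1, q3, q8, q11.
Union after reading y: {q0, q1, q3, q6, q12, q15}.
Now take the lambda-closure:
From q1 via lambda: add q11.
From q6 via lambda: add q9.
From q12 via lambda: add q8.
From q11 via lambda: add q2, q10.
From q10 via lambda: add q5.
No new states can be added; the closed set is {q0, q1, q2, q3, q5, q6, q8, q9, q10, q11, q12, q15}.

{q0, q1, q2, q3, q5, q6, q8, q9, q10, q11, q12, q15}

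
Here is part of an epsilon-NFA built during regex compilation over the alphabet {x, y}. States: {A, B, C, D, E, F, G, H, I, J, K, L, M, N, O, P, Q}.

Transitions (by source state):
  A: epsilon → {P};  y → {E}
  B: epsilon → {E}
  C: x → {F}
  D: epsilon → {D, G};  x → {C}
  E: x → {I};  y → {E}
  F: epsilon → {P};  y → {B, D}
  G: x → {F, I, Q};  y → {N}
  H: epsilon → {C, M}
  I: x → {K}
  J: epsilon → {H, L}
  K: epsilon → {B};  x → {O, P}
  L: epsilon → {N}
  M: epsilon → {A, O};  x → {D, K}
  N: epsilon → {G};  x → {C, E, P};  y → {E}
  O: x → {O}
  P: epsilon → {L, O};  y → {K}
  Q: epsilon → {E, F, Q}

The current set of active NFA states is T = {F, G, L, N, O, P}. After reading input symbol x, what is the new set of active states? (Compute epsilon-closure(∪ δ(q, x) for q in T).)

G on x → {F, I, Q}.
N on x → {C, E, P}.
O on x → {O}.
No x-transition from F, L, P.
Union after reading x: {C, E, F, I, O, P, Q}.
Now take the epsilon-closure:
From P via epsilon: add L.
From L via epsilon: add N.
From N via epsilon: add G.
No new states can be added; the closed set is {C, E, F, G, I, L, N, O, P, Q}.

{C, E, F, G, I, L, N, O, P, Q}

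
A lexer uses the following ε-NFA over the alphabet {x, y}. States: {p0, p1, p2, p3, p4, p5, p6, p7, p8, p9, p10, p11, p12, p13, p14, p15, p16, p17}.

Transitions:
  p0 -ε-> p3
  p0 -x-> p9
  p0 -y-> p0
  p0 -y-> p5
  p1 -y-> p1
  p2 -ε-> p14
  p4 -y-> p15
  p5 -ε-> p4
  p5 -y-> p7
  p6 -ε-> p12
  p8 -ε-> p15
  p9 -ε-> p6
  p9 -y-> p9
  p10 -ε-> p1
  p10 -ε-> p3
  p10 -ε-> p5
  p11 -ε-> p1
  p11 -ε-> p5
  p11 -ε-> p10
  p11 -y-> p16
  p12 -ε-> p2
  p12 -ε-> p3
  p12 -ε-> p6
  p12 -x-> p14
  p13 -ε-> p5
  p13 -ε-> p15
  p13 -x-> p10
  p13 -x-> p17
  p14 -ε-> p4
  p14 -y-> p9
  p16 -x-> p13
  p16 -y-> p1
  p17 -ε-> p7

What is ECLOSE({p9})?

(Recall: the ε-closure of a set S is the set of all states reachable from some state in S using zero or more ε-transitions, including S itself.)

{p2, p3, p4, p6, p9, p12, p14}

Start with {p9}.
From p9 via ε: add p6.
From p6 via ε: add p12.
From p12 via ε: add p2, p3.
From p2 via ε: add p14.
From p14 via ε: add p4.
No new states can be added; the closed set is {p2, p3, p4, p6, p9, p12, p14}.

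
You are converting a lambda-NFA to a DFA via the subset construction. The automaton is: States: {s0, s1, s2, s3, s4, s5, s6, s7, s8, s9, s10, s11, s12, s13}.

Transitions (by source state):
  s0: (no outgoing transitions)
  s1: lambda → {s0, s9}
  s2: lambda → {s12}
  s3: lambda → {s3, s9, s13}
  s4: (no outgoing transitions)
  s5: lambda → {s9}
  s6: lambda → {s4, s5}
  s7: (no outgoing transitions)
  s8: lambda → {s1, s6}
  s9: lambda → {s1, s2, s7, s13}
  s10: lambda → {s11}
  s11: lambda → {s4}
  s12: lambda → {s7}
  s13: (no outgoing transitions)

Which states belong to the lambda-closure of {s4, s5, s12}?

{s0, s1, s2, s4, s5, s7, s9, s12, s13}

Start with {s4, s5, s12}.
From s5 via lambda: add s9.
From s12 via lambda: add s7.
From s9 via lambda: add s1, s2, s13.
From s1 via lambda: add s0.
No new states can be added; the closed set is {s0, s1, s2, s4, s5, s7, s9, s12, s13}.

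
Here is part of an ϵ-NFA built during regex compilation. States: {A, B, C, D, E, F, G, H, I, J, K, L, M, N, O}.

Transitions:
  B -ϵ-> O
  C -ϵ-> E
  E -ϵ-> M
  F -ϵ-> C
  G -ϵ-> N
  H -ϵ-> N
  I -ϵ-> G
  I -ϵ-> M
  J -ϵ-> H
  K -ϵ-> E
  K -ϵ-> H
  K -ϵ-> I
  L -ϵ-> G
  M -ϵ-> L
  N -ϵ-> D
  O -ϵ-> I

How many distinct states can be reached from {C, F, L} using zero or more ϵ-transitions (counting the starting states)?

8

Start with {C, F, L}.
From C via ϵ: add E.
From L via ϵ: add G.
From E via ϵ: add M.
From G via ϵ: add N.
From N via ϵ: add D.
ϵ-closure = {C, D, E, F, G, L, M, N}, which has 8 states.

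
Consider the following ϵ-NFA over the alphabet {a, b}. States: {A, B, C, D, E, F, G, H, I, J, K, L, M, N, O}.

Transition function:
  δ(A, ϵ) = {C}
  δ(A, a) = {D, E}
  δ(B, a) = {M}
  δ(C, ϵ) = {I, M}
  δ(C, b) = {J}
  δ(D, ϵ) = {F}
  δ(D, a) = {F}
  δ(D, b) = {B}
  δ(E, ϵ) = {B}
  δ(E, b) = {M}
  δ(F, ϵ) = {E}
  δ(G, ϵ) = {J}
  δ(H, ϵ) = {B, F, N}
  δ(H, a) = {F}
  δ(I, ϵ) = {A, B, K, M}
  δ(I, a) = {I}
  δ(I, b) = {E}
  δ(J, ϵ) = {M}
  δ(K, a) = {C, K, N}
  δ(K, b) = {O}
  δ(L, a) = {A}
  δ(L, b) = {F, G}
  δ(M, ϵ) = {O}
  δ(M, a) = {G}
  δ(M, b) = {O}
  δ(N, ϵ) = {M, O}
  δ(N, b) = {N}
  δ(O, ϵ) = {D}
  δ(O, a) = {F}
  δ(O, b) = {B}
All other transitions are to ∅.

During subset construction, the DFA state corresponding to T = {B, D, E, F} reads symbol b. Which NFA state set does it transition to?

{B, D, E, F, M, O}

D on b → {B}.
E on b → {M}.
No b-transition from B, F.
Union after reading b: {B, M}.
Now take the ϵ-closure:
From M via ϵ: add O.
From O via ϵ: add D.
From D via ϵ: add F.
From F via ϵ: add E.
No new states can be added; the closed set is {B, D, E, F, M, O}.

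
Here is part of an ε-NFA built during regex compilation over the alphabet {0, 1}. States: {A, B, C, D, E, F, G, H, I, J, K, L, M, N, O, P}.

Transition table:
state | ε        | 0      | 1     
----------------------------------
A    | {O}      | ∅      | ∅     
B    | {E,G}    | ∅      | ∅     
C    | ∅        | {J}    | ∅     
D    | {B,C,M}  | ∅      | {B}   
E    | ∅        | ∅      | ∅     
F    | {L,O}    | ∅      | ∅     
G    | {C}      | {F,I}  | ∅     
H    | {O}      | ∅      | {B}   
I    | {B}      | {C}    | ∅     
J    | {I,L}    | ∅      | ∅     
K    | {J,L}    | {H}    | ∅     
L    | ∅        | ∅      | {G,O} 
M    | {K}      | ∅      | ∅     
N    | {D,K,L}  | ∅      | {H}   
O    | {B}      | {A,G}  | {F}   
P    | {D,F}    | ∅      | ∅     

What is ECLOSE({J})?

Start with {J}.
From J via ε: add I, L.
From I via ε: add B.
From B via ε: add E, G.
From G via ε: add C.
No new states can be added; the closed set is {B, C, E, G, I, J, L}.

{B, C, E, G, I, J, L}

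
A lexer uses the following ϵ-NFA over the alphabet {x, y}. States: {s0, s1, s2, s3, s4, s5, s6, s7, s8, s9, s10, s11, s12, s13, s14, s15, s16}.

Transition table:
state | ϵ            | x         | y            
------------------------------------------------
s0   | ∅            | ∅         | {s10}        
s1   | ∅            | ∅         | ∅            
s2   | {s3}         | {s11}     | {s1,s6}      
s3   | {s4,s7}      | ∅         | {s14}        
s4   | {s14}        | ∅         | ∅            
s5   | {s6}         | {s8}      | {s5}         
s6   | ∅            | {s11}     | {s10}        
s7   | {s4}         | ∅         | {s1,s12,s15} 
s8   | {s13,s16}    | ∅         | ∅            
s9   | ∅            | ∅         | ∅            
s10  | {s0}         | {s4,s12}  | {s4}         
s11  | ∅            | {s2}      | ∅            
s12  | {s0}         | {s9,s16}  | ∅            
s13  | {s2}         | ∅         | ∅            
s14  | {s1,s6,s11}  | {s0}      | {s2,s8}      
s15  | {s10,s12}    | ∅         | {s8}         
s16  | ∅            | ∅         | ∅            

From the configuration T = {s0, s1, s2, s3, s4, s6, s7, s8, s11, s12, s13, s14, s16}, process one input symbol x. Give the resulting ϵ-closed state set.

{s0, s1, s2, s3, s4, s6, s7, s9, s11, s14, s16}

s2 on x → {s11}.
s6 on x → {s11}.
s11 on x → {s2}.
s12 on x → {s9, s16}.
s14 on x → {s0}.
No x-transition from s0, s1, s3, s4, s7, s8, s13, s16.
Union after reading x: {s0, s2, s9, s11, s16}.
Now take the ϵ-closure:
From s2 via ϵ: add s3.
From s3 via ϵ: add s4, s7.
From s4 via ϵ: add s14.
From s14 via ϵ: add s1, s6.
No new states can be added; the closed set is {s0, s1, s2, s3, s4, s6, s7, s9, s11, s14, s16}.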